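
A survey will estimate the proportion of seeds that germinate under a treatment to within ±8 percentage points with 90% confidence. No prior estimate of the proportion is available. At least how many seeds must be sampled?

For a proportion with margin E = 0.08 at 90% confidence, z = 1.645.
With no prior estimate, use p = 0.5, which maximizes p(1−p) at 0.25.
n = 0.25 × (z/E)² = 0.25 × (1.645/0.08)² = 105.70
Round up: n = 106.

106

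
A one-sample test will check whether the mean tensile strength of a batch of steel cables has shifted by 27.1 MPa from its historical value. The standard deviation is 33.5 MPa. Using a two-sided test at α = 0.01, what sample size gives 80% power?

18

For a one-sample z-test, n = ((z_{α/2} + z_β)·σ/δ)².
z_{α/2} = 2.576 (two-sided α = 0.01); z_β = 0.842 (power 80% → β = 0.2).
n = (3.418 × 33.5 / 27.1)² = 17.85
Round up: n = 18.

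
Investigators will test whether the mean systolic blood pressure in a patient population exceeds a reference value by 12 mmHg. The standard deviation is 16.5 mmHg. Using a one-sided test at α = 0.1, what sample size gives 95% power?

For a one-sample z-test, n = ((z_α + z_β)·σ/δ)².
z_α = 1.282 (one-sided α = 0.1); z_β = 1.645 (power 95% → β = 0.05).
n = (2.927 × 16.5 / 12)² = 16.20
Round up: n = 17.

n = 17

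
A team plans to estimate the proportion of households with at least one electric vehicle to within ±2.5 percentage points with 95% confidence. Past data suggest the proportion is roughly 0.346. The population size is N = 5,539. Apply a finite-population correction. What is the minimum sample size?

For a proportion with margin E = 0.025 at 95% confidence, z = 1.960.
n = p̂(1−p̂)(z/E)² = 0.346 × 0.654 × (1.960/0.025)² = 1390.87 — call this n₀.
Finite-population correction with N = 5,539: n = n₀ / (1 + (n₀−1)/N) = 1390.87 / 1.251 = 1111.81
Round up: n = 1112.

1112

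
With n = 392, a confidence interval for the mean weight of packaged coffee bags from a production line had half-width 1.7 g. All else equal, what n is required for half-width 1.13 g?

Margin of error scales as 1/√n, so n₂ = n₁·(E₁/E₂)².
n₂ = 392 × (1.7/1.13)² = 392 × 2.263 = 887.10
Round up: n₂ = 888.

888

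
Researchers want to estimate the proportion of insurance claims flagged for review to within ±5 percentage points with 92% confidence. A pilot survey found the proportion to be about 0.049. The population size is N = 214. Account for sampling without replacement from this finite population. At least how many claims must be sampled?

For a proportion with margin E = 0.05 at 92% confidence, z = 1.751.
n = p̂(1−p̂)(z/E)² = 0.049 × 0.951 × (1.751/0.05)² = 57.15 — call this n₀.
Finite-population correction with N = 214: n = n₀ / (1 + (n₀−1)/N) = 57.15 / 1.262 = 45.29
Round up: n = 46.

46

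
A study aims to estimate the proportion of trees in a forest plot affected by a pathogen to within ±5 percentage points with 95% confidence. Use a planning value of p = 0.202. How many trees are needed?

For a proportion with margin E = 0.05 at 95% confidence, z = 1.960.
n = p̂(1−p̂)(z/E)² = 0.202 × 0.798 × (1.960/0.05)² = 247.70
Round up: n = 248.

248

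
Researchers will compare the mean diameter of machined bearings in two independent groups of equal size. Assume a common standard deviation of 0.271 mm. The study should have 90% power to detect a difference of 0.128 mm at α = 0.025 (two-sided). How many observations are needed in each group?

For two equal groups, n per group = 2·((z_{α/2} + z_β)·σ/δ)².
z_{α/2} = 2.241; z_β = 1.282 (power 90%).
n = 2 × (3.523 × 0.271 / 0.128)² = 2 × 55.63 = 111.26
Round up: n = 112 per group.

112 per group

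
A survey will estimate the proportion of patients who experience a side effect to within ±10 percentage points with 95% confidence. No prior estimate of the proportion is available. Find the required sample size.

For a proportion with margin E = 0.1 at 95% confidence, z = 1.960.
With no prior estimate, use p = 0.5, which maximizes p(1−p) at 0.25.
n = 0.25 × (z/E)² = 0.25 × (1.960/0.1)² = 96.04
Round up: n = 97.

97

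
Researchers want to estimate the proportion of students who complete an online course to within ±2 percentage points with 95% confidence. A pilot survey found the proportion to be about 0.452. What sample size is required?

For a proportion with margin E = 0.02 at 95% confidence, z = 1.960.
n = p̂(1−p̂)(z/E)² = 0.452 × 0.548 × (1.960/0.02)² = 2378.87
Round up: n = 2379.

2379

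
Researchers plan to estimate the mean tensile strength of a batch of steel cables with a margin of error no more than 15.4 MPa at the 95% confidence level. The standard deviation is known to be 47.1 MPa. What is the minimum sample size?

For a mean, the margin of error is E = z·σ/√n, so n = (zσ/E)².
At 95% confidence, z = 1.960.
n = (1.960 × 47.1 / 15.4)² = 35.93
Round up: n = 36.

n = 36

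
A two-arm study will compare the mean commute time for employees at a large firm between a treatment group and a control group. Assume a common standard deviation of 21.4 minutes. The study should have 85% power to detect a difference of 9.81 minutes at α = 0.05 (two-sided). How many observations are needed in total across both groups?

For two equal groups, n per group = 2·((z_{α/2} + z_β)·σ/δ)².
z_{α/2} = 1.960; z_β = 1.036 (power 85%).
n = 2 × (2.996 × 21.4 / 9.81)² = 2 × 42.71 = 85.42
Round up: n = 86 per group.
Total across both groups: 2 × 86 = 172.

172 total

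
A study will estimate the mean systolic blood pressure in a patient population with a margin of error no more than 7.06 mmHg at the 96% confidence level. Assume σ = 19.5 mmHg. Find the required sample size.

For a mean, the margin of error is E = z·σ/√n, so n = (zσ/E)².
At 96% confidence, z = 2.054.
n = (2.054 × 19.5 / 7.06)² = 32.19
Round up: n = 33.

n = 33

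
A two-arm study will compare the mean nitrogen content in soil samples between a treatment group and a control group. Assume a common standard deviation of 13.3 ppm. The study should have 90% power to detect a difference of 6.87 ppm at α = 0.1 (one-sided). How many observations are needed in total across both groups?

100 total

For two equal groups, n per group = 2·((z_α + z_β)·σ/δ)².
z_α = 1.282; z_β = 1.282 (power 90%).
n = 2 × (2.564 × 13.3 / 6.87)² = 2 × 24.64 = 49.28
Round up: n = 50 per group.
Total across both groups: 2 × 50 = 100.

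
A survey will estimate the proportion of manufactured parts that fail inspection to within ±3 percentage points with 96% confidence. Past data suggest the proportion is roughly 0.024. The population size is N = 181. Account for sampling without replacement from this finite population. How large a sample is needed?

For a proportion with margin E = 0.03 at 96% confidence, z = 2.054.
n = p̂(1−p̂)(z/E)² = 0.024 × 0.976 × (2.054/0.03)² = 109.80 — call this n₀.
Finite-population correction with N = 181: n = n₀ / (1 + (n₀−1)/N) = 109.80 / 1.601 = 68.58
Round up: n = 69.

69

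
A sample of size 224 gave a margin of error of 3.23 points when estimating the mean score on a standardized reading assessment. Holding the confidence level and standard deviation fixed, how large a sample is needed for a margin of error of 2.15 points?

506

Margin of error scales as 1/√n, so n₂ = n₁·(E₁/E₂)².
n₂ = 224 × (3.23/2.15)² = 224 × 2.257 = 505.57
Round up: n₂ = 506.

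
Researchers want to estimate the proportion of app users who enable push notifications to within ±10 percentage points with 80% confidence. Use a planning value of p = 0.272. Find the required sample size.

33

For a proportion with margin E = 0.1 at 80% confidence, z = 1.282.
n = p̂(1−p̂)(z/E)² = 0.272 × 0.728 × (1.282/0.1)² = 32.54
Round up: n = 33.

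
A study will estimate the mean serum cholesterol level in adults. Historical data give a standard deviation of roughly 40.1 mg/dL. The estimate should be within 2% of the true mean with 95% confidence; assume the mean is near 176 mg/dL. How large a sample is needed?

For a mean, the margin of error is E = z·σ/√n, so n = (zσ/E)².
At 95% confidence, z = 1.960.
E = 2% of 176 = 3.52 mg/dL.
n = (1.960 × 40.1 / 3.52)² = 498.56
Round up: n = 499.

n = 499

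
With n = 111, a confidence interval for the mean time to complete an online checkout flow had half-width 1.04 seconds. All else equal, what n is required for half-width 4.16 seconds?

Margin of error scales as 1/√n, so n₂ = n₁·(E₁/E₂)².
n₂ = 111 × (1.04/4.16)² = 111 × 0.0625 = 6.94
Round up: n₂ = 7.

7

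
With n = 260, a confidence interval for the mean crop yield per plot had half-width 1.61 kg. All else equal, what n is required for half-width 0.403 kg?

4150

Margin of error scales as 1/√n, so n₂ = n₁·(E₁/E₂)².
n₂ = 260 × (1.61/0.403)² = 260 × 15.96 = 4149.60
Round up: n₂ = 4150.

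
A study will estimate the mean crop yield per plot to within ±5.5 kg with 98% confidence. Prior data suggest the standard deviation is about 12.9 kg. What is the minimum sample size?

For a mean, the margin of error is E = z·σ/√n, so n = (zσ/E)².
At 98% confidence, z = 2.326.
n = (2.326 × 12.9 / 5.5)² = 29.76
Round up: n = 30.

30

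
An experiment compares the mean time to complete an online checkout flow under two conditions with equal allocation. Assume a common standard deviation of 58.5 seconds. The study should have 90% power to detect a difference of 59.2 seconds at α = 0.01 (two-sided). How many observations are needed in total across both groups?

For two equal groups, n per group = 2·((z_{α/2} + z_β)·σ/δ)².
z_{α/2} = 2.576; z_β = 1.282 (power 90%).
n = 2 × (3.858 × 58.5 / 59.2)² = 2 × 14.53 = 29.06
Round up: n = 30 per group.
Total across both groups: 2 × 30 = 60.

60 total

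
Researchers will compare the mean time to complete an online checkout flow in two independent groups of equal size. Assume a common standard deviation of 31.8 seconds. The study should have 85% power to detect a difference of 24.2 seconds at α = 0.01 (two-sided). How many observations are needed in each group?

For two equal groups, n per group = 2·((z_{α/2} + z_β)·σ/δ)².
z_{α/2} = 2.576; z_β = 1.036 (power 85%).
n = 2 × (3.612 × 31.8 / 24.2)² = 2 × 22.53 = 45.06
Round up: n = 46 per group.

46 per group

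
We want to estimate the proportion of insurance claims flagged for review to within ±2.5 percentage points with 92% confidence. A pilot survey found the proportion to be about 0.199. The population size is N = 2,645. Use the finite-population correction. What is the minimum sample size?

For a proportion with margin E = 0.025 at 92% confidence, z = 1.751.
n = p̂(1−p̂)(z/E)² = 0.199 × 0.801 × (1.751/0.025)² = 781.95 — call this n₀.
Finite-population correction with N = 2,645: n = n₀ / (1 + (n₀−1)/N) = 781.95 / 1.295 = 603.82
Round up: n = 604.

n = 604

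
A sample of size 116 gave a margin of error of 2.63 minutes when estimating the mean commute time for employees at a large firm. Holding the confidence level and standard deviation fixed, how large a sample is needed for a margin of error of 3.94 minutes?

52

Margin of error scales as 1/√n, so n₂ = n₁·(E₁/E₂)².
n₂ = 116 × (2.63/3.94)² = 116 × 0.4456 = 51.69
Round up: n₂ = 52.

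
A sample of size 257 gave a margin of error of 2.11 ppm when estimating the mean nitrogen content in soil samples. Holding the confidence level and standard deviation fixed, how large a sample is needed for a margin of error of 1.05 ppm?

Margin of error scales as 1/√n, so n₂ = n₁·(E₁/E₂)².
n₂ = 257 × (2.11/1.05)² = 257 × 4.038 = 1037.77
Round up: n₂ = 1038.

n = 1038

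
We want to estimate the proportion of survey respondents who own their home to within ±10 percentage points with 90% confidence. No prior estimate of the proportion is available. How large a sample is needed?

For a proportion with margin E = 0.1 at 90% confidence, z = 1.645.
With no prior estimate, use p = 0.5, which maximizes p(1−p) at 0.25.
n = 0.25 × (z/E)² = 0.25 × (1.645/0.1)² = 67.65
Round up: n = 68.

68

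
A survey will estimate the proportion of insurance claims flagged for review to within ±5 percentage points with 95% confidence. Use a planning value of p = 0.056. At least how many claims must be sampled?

For a proportion with margin E = 0.05 at 95% confidence, z = 1.960.
n = p̂(1−p̂)(z/E)² = 0.056 × 0.944 × (1.960/0.05)² = 81.23
Round up: n = 82.

n = 82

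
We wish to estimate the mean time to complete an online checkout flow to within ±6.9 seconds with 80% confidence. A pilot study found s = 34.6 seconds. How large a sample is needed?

For a mean, the margin of error is E = z·σ/√n, so n = (zσ/E)².
At 80% confidence, z = 1.282.
n = (1.282 × 34.6 / 6.9)² = 41.33
Round up: n = 42.

42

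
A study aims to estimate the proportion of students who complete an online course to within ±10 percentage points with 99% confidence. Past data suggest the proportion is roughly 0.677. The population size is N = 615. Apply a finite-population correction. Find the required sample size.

For a proportion with margin E = 0.1 at 99% confidence, z = 2.576.
n = p̂(1−p̂)(z/E)² = 0.677 × 0.323 × (2.576/0.1)² = 145.11 — call this n₀.
Finite-population correction with N = 615: n = n₀ / (1 + (n₀−1)/N) = 145.11 / 1.234 = 117.59
Round up: n = 118.

n = 118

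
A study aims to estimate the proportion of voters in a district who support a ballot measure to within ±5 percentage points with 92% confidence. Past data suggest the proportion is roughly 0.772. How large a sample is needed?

For a proportion with margin E = 0.05 at 92% confidence, z = 1.751.
n = p̂(1−p̂)(z/E)² = 0.772 × 0.228 × (1.751/0.05)² = 215.87
Round up: n = 216.

216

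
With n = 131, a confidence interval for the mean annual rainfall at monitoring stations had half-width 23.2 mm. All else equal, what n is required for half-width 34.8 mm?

59

Margin of error scales as 1/√n, so n₂ = n₁·(E₁/E₂)².
n₂ = 131 × (23.2/34.8)² = 131 × 0.4444 = 58.22
Round up: n₂ = 59.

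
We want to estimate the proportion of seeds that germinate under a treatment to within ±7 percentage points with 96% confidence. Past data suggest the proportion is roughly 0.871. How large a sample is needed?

For a proportion with margin E = 0.07 at 96% confidence, z = 2.054.
n = p̂(1−p̂)(z/E)² = 0.871 × 0.129 × (2.054/0.07)² = 96.74
Round up: n = 97.

97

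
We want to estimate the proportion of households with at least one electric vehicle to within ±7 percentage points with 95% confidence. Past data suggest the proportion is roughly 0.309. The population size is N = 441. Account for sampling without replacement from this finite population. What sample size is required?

For a proportion with margin E = 0.07 at 95% confidence, z = 1.960.
n = p̂(1−p̂)(z/E)² = 0.309 × 0.691 × (1.960/0.07)² = 167.40 — call this n₀.
Finite-population correction with N = 441: n = n₀ / (1 + (n₀−1)/N) = 167.40 / 1.377 = 121.57
Round up: n = 122.

122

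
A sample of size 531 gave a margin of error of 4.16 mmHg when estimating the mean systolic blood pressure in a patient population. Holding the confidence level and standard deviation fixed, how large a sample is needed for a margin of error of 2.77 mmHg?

Margin of error scales as 1/√n, so n₂ = n₁·(E₁/E₂)².
n₂ = 531 × (4.16/2.77)² = 531 × 2.255 = 1197.40
Round up: n₂ = 1198.

1198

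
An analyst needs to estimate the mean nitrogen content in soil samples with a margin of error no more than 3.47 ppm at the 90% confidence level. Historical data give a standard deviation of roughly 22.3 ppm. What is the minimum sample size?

For a mean, the margin of error is E = z·σ/√n, so n = (zσ/E)².
At 90% confidence, z = 1.645.
n = (1.645 × 22.3 / 3.47)² = 111.76
Round up: n = 112.

112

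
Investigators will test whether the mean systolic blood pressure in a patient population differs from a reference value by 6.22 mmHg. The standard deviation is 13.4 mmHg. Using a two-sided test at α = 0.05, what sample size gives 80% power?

37

For a one-sample z-test, n = ((z_{α/2} + z_β)·σ/δ)².
z_{α/2} = 1.960 (two-sided α = 0.05); z_β = 0.842 (power 80% → β = 0.2).
n = (2.802 × 13.4 / 6.22)² = 36.44
Round up: n = 37.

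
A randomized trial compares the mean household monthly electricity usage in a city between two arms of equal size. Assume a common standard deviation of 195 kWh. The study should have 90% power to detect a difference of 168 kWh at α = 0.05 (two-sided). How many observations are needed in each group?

For two equal groups, n per group = 2·((z_{α/2} + z_β)·σ/δ)².
z_{α/2} = 1.960; z_β = 1.282 (power 90%).
n = 2 × (3.242 × 195 / 168)² = 2 × 14.16 = 28.32
Round up: n = 29 per group.

29 per group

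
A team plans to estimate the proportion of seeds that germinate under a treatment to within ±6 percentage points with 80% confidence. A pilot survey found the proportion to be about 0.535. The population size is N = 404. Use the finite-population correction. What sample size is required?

89

For a proportion with margin E = 0.06 at 80% confidence, z = 1.282.
n = p̂(1−p̂)(z/E)² = 0.535 × 0.465 × (1.282/0.06)² = 113.57 — call this n₀.
Finite-population correction with N = 404: n = n₀ / (1 + (n₀−1)/N) = 113.57 / 1.279 = 88.80
Round up: n = 89.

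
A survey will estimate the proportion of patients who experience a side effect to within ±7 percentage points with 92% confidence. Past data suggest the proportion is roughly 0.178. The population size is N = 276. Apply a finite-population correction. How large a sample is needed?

69

For a proportion with margin E = 0.07 at 92% confidence, z = 1.751.
n = p̂(1−p̂)(z/E)² = 0.178 × 0.822 × (1.751/0.07)² = 91.55 — call this n₀.
Finite-population correction with N = 276: n = n₀ / (1 + (n₀−1)/N) = 91.55 / 1.328 = 68.94
Round up: n = 69.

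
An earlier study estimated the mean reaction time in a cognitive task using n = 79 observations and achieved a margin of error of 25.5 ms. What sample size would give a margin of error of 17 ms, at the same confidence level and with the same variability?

Margin of error scales as 1/√n, so n₂ = n₁·(E₁/E₂)².
n₂ = 79 × (25.5/17)² = 79 × 2.25 = 177.75
Round up: n₂ = 178.

178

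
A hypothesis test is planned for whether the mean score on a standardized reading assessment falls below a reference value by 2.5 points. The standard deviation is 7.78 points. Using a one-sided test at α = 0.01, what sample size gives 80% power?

For a one-sample z-test, n = ((z_α + z_β)·σ/δ)².
z_α = 2.326 (one-sided α = 0.01); z_β = 0.842 (power 80% → β = 0.2).
n = (3.168 × 7.78 / 2.5)² = 97.20
Round up: n = 98.

98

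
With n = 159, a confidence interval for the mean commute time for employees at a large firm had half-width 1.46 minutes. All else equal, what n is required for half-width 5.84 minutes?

Margin of error scales as 1/√n, so n₂ = n₁·(E₁/E₂)².
n₂ = 159 × (1.46/5.84)² = 159 × 0.0625 = 9.94
Round up: n₂ = 10.

10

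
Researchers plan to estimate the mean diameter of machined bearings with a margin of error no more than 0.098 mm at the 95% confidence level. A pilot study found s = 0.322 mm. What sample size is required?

For a mean, the margin of error is E = z·σ/√n, so n = (zσ/E)².
At 95% confidence, z = 1.960.
n = (1.960 × 0.322 / 0.098)² = 41.47
Round up: n = 42.

42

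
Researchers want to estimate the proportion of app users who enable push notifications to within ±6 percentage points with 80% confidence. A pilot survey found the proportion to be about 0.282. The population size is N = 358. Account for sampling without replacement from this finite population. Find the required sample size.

For a proportion with margin E = 0.06 at 80% confidence, z = 1.282.
n = p̂(1−p̂)(z/E)² = 0.282 × 0.718 × (1.282/0.06)² = 92.44 — call this n₀.
Finite-population correction with N = 358: n = n₀ / (1 + (n₀−1)/N) = 92.44 / 1.255 = 73.66
Round up: n = 74.

74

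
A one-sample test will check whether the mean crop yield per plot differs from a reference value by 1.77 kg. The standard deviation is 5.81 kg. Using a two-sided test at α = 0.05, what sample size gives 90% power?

114

For a one-sample z-test, n = ((z_{α/2} + z_β)·σ/δ)².
z_{α/2} = 1.960 (two-sided α = 0.05); z_β = 1.282 (power 90% → β = 0.1).
n = (3.242 × 5.81 / 1.77)² = 113.25
Round up: n = 114.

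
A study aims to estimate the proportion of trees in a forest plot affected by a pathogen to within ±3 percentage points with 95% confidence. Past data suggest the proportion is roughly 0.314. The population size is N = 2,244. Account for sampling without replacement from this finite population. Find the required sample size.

For a proportion with margin E = 0.03 at 95% confidence, z = 1.960.
n = p̂(1−p̂)(z/E)² = 0.314 × 0.686 × (1.960/0.03)² = 919.44 — call this n₀.
Finite-population correction with N = 2,244: n = n₀ / (1 + (n₀−1)/N) = 919.44 / 1.409 = 652.55
Round up: n = 653.

653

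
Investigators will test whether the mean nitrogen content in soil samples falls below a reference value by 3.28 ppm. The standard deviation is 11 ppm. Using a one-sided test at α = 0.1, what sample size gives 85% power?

n = 61

For a one-sample z-test, n = ((z_α + z_β)·σ/δ)².
z_α = 1.282 (one-sided α = 0.1); z_β = 1.036 (power 85% → β = 0.15).
n = (2.318 × 11 / 3.28)² = 60.43
Round up: n = 61.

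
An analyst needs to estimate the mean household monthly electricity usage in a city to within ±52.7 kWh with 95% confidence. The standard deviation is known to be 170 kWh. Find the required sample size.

For a mean, the margin of error is E = z·σ/√n, so n = (zσ/E)².
At 95% confidence, z = 1.960.
n = (1.960 × 170 / 52.7)² = 39.98
Round up: n = 40.

40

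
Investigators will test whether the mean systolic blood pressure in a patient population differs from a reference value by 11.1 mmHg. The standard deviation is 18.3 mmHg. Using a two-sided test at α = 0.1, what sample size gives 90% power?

For a one-sample z-test, n = ((z_{α/2} + z_β)·σ/δ)².
z_{α/2} = 1.645 (two-sided α = 0.1); z_β = 1.282 (power 90% → β = 0.1).
n = (2.927 × 18.3 / 11.1)² = 23.29
Round up: n = 24.

24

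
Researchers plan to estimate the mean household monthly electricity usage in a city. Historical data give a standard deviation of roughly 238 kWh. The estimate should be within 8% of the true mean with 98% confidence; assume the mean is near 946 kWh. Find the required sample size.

For a mean, the margin of error is E = z·σ/√n, so n = (zσ/E)².
At 98% confidence, z = 2.326.
E = 8% of 946 = 75.68 kWh.
n = (2.326 × 238 / 75.68)² = 53.51
Round up: n = 54.

54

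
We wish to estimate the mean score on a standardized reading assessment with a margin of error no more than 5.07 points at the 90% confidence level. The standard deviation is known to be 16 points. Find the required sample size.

n = 27

For a mean, the margin of error is E = z·σ/√n, so n = (zσ/E)².
At 90% confidence, z = 1.645.
n = (1.645 × 16 / 5.07)² = 26.95
Round up: n = 27.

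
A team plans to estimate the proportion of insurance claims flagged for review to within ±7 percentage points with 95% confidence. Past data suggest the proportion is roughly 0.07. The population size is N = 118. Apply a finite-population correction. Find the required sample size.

For a proportion with margin E = 0.07 at 95% confidence, z = 1.960.
n = p̂(1−p̂)(z/E)² = 0.07 × 0.93 × (1.960/0.07)² = 51.04 — call this n₀.
Finite-population correction with N = 118: n = n₀ / (1 + (n₀−1)/N) = 51.04 / 1.424 = 35.84
Round up: n = 36.

36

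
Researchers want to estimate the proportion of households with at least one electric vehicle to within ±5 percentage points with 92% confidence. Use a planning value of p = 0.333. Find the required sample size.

For a proportion with margin E = 0.05 at 92% confidence, z = 1.751.
n = p̂(1−p̂)(z/E)² = 0.333 × 0.667 × (1.751/0.05)² = 272.40
Round up: n = 273.

273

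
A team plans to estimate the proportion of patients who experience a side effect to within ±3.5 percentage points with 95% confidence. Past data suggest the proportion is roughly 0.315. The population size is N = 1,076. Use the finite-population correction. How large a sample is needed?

416

For a proportion with margin E = 0.035 at 95% confidence, z = 1.960.
n = p̂(1−p̂)(z/E)² = 0.315 × 0.685 × (1.960/0.035)² = 676.67 — call this n₀.
Finite-population correction with N = 1,076: n = n₀ / (1 + (n₀−1)/N) = 676.67 / 1.628 = 415.64
Round up: n = 416.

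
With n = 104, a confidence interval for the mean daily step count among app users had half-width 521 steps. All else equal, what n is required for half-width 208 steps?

Margin of error scales as 1/√n, so n₂ = n₁·(E₁/E₂)².
n₂ = 104 × (521/208)² = 104 × 6.274 = 652.50
Round up: n₂ = 653.

653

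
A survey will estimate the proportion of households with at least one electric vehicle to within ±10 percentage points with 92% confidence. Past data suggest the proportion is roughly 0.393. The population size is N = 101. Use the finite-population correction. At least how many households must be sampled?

43

For a proportion with margin E = 0.1 at 92% confidence, z = 1.751.
n = p̂(1−p̂)(z/E)² = 0.393 × 0.607 × (1.751/0.1)² = 73.14 — call this n₀.
Finite-population correction with N = 101: n = n₀ / (1 + (n₀−1)/N) = 73.14 / 1.714 = 42.67
Round up: n = 43.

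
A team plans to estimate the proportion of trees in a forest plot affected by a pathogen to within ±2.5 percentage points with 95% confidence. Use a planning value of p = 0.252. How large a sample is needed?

1159

For a proportion with margin E = 0.025 at 95% confidence, z = 1.960.
n = p̂(1−p̂)(z/E)² = 0.252 × 0.748 × (1.960/0.025)² = 1158.60
Round up: n = 1159.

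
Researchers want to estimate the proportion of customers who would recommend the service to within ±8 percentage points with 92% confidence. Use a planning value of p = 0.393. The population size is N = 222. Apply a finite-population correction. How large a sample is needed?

For a proportion with margin E = 0.08 at 92% confidence, z = 1.751.
n = p̂(1−p̂)(z/E)² = 0.393 × 0.607 × (1.751/0.08)² = 114.28 — call this n₀.
Finite-population correction with N = 222: n = n₀ / (1 + (n₀−1)/N) = 114.28 / 1.51 = 75.68
Round up: n = 76.

76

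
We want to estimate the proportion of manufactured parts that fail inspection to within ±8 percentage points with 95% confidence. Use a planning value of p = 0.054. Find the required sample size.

31

For a proportion with margin E = 0.08 at 95% confidence, z = 1.960.
n = p̂(1−p̂)(z/E)² = 0.054 × 0.946 × (1.960/0.08)² = 30.66
Round up: n = 31.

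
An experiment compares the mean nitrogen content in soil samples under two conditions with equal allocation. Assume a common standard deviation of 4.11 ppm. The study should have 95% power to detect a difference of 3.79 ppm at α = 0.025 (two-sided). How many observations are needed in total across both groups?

For two equal groups, n per group = 2·((z_{α/2} + z_β)·σ/δ)².
z_{α/2} = 2.241; z_β = 1.645 (power 95%).
n = 2 × (3.886 × 4.11 / 3.79)² = 2 × 17.76 = 35.52
Round up: n = 36 per group.
Total across both groups: 2 × 36 = 72.

72 total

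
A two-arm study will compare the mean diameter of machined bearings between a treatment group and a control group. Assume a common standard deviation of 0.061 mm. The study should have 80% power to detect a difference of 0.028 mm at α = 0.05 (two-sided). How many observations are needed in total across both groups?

For two equal groups, n per group = 2·((z_{α/2} + z_β)·σ/δ)².
z_{α/2} = 1.960; z_β = 0.842 (power 80%).
n = 2 × (2.802 × 0.061 / 0.028)² = 2 × 37.26 = 74.52
Round up: n = 75 per group.
Total across both groups: 2 × 75 = 150.

150 total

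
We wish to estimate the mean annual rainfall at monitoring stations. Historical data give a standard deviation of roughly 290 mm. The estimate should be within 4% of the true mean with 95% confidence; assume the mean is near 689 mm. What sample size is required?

n = 426

For a mean, the margin of error is E = z·σ/√n, so n = (zσ/E)².
At 95% confidence, z = 1.960.
E = 4% of 689 = 27.56 mm.
n = (1.960 × 290 / 27.56)² = 425.35
Round up: n = 426.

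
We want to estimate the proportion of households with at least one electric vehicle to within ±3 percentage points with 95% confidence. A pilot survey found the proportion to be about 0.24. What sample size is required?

779

For a proportion with margin E = 0.03 at 95% confidence, z = 1.960.
n = p̂(1−p̂)(z/E)² = 0.24 × 0.76 × (1.960/0.03)² = 778.56
Round up: n = 779.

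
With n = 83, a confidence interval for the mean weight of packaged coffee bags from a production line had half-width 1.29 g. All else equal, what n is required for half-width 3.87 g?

Margin of error scales as 1/√n, so n₂ = n₁·(E₁/E₂)².
n₂ = 83 × (1.29/3.87)² = 83 × 0.1111 = 9.22
Round up: n₂ = 10.

10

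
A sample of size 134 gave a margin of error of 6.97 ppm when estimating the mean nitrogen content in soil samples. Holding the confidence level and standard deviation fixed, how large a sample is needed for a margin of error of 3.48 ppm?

Margin of error scales as 1/√n, so n₂ = n₁·(E₁/E₂)².
n₂ = 134 × (6.97/3.48)² = 134 × 4.012 = 537.61
Round up: n₂ = 538.

538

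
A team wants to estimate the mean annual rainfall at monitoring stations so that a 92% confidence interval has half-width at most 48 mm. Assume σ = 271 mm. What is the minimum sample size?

For a mean, the margin of error is E = z·σ/√n, so n = (zσ/E)².
At 92% confidence, z = 1.751.
n = (1.751 × 271 / 48)² = 97.73
Round up: n = 98.

98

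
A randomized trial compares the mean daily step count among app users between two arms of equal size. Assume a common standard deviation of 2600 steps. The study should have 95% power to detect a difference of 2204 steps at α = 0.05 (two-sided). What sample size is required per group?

For two equal groups, n per group = 2·((z_{α/2} + z_β)·σ/δ)².
z_{α/2} = 1.960; z_β = 1.645 (power 95%).
n = 2 × (3.605 × 2600 / 2204)² = 2 × 18.09 = 36.18
Round up: n = 37 per group.

37 per group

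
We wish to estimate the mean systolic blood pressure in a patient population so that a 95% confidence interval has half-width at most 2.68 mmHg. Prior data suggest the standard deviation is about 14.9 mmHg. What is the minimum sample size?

119

For a mean, the margin of error is E = z·σ/√n, so n = (zσ/E)².
At 95% confidence, z = 1.960.
n = (1.960 × 14.9 / 2.68)² = 118.74
Round up: n = 119.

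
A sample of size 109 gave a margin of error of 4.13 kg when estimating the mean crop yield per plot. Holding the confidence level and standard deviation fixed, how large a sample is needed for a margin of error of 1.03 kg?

Margin of error scales as 1/√n, so n₂ = n₁·(E₁/E₂)².
n₂ = 109 × (4.13/1.03)² = 109 × 16.08 = 1752.72
Round up: n₂ = 1753.

1753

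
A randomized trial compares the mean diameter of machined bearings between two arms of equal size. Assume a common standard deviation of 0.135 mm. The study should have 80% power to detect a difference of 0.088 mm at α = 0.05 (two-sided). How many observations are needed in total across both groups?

74 total

For two equal groups, n per group = 2·((z_{α/2} + z_β)·σ/δ)².
z_{α/2} = 1.960; z_β = 0.842 (power 80%).
n = 2 × (2.802 × 0.135 / 0.088)² = 2 × 18.48 = 36.96
Round up: n = 37 per group.
Total across both groups: 2 × 37 = 74.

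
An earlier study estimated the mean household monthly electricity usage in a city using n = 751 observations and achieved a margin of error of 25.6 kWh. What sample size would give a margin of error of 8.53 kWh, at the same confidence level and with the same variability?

6765

Margin of error scales as 1/√n, so n₂ = n₁·(E₁/E₂)².
n₂ = 751 × (25.6/8.53)² = 751 × 9.007 = 6764.26
Round up: n₂ = 6765.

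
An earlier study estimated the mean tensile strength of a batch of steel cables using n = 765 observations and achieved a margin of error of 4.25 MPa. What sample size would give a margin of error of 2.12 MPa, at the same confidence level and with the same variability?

n = 3075

Margin of error scales as 1/√n, so n₂ = n₁·(E₁/E₂)².
n₂ = 765 × (4.25/2.12)² = 765 × 4.019 = 3074.54
Round up: n₂ = 3075.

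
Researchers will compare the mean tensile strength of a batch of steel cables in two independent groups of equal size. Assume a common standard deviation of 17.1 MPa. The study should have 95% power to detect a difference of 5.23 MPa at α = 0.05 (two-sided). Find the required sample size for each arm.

For two equal groups, n per group = 2·((z_{α/2} + z_β)·σ/δ)².
z_{α/2} = 1.960; z_β = 1.645 (power 95%).
n = 2 × (3.605 × 17.1 / 5.23)² = 2 × 138.93 = 277.86
Round up: n = 278 per group.

278 per group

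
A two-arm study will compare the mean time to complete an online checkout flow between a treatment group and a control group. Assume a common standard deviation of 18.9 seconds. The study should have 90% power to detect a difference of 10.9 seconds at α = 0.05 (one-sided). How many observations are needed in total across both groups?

For two equal groups, n per group = 2·((z_α + z_β)·σ/δ)².
z_α = 1.645; z_β = 1.282 (power 90%).
n = 2 × (2.927 × 18.9 / 10.9)² = 2 × 25.76 = 51.52
Round up: n = 52 per group.
Total across both groups: 2 × 52 = 104.

104 total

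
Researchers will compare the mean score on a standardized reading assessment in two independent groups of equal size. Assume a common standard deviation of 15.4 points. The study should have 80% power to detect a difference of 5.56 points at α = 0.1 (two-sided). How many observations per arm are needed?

For two equal groups, n per group = 2·((z_{α/2} + z_β)·σ/δ)².
z_{α/2} = 1.645; z_β = 0.842 (power 80%).
n = 2 × (2.487 × 15.4 / 5.56)² = 2 × 47.45 = 94.90
Round up: n = 95 per group.

95 per group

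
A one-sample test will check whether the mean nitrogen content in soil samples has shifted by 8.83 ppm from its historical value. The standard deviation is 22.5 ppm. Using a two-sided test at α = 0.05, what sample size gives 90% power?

For a one-sample z-test, n = ((z_{α/2} + z_β)·σ/δ)².
z_{α/2} = 1.960 (two-sided α = 0.05); z_β = 1.282 (power 90% → β = 0.1).
n = (3.242 × 22.5 / 8.83)² = 68.24
Round up: n = 69.

n = 69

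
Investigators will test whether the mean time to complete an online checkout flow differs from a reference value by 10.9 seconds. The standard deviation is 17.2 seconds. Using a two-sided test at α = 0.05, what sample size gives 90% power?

For a one-sample z-test, n = ((z_{α/2} + z_β)·σ/δ)².
z_{α/2} = 1.960 (two-sided α = 0.05); z_β = 1.282 (power 90% → β = 0.1).
n = (3.242 × 17.2 / 10.9)² = 26.17
Round up: n = 27.

n = 27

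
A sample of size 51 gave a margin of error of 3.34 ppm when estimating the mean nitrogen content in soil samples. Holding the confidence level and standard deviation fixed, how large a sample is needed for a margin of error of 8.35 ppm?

Margin of error scales as 1/√n, so n₂ = n₁·(E₁/E₂)².
n₂ = 51 × (3.34/8.35)² = 51 × 0.16 = 8.16
Round up: n₂ = 9.

9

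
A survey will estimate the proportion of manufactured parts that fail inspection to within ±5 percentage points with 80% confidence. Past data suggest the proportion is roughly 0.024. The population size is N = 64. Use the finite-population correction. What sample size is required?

n = 13

For a proportion with margin E = 0.05 at 80% confidence, z = 1.282.
n = p̂(1−p̂)(z/E)² = 0.024 × 0.976 × (1.282/0.05)² = 15.40 — call this n₀.
Finite-population correction with N = 64: n = n₀ / (1 + (n₀−1)/N) = 15.40 / 1.225 = 12.57
Round up: n = 13.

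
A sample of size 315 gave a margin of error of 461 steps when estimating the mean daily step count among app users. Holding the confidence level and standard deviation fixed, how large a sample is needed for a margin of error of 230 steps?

1266

Margin of error scales as 1/√n, so n₂ = n₁·(E₁/E₂)².
n₂ = 315 × (461/230)² = 315 × 4.017 = 1265.36
Round up: n₂ = 1266.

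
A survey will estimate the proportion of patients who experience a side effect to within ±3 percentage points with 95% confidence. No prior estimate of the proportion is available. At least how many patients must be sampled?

For a proportion with margin E = 0.03 at 95% confidence, z = 1.960.
With no prior estimate, use p = 0.5, which maximizes p(1−p) at 0.25.
n = 0.25 × (z/E)² = 0.25 × (1.960/0.03)² = 1067.11
Round up: n = 1068.

1068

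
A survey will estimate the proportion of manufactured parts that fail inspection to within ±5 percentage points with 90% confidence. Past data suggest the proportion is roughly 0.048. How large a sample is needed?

For a proportion with margin E = 0.05 at 90% confidence, z = 1.645.
n = p̂(1−p̂)(z/E)² = 0.048 × 0.952 × (1.645/0.05)² = 49.46
Round up: n = 50.

50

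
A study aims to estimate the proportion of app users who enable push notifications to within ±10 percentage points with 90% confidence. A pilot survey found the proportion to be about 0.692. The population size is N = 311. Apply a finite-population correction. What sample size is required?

For a proportion with margin E = 0.1 at 90% confidence, z = 1.645.
n = p̂(1−p̂)(z/E)² = 0.692 × 0.308 × (1.645/0.1)² = 57.68 — call this n₀.
Finite-population correction with N = 311: n = n₀ / (1 + (n₀−1)/N) = 57.68 / 1.182 = 48.80
Round up: n = 49.

49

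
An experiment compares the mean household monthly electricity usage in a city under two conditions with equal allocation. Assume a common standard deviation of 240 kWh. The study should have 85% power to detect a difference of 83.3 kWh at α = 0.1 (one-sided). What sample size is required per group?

90 per group

For two equal groups, n per group = 2·((z_α + z_β)·σ/δ)².
z_α = 1.282; z_β = 1.036 (power 85%).
n = 2 × (2.318 × 240 / 83.3)² = 2 × 44.60 = 89.20
Round up: n = 90 per group.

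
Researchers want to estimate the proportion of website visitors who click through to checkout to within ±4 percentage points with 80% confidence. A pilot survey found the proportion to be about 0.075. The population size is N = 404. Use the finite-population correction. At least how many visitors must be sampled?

n = 61

For a proportion with margin E = 0.04 at 80% confidence, z = 1.282.
n = p̂(1−p̂)(z/E)² = 0.075 × 0.925 × (1.282/0.04)² = 71.26 — call this n₀.
Finite-population correction with N = 404: n = n₀ / (1 + (n₀−1)/N) = 71.26 / 1.174 = 60.70
Round up: n = 61.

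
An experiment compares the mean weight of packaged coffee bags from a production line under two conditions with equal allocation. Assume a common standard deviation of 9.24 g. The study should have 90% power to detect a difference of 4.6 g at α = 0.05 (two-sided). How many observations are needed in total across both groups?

170 total

For two equal groups, n per group = 2·((z_{α/2} + z_β)·σ/δ)².
z_{α/2} = 1.960; z_β = 1.282 (power 90%).
n = 2 × (3.242 × 9.24 / 4.6)² = 2 × 42.41 = 84.82
Round up: n = 85 per group.
Total across both groups: 2 × 85 = 170.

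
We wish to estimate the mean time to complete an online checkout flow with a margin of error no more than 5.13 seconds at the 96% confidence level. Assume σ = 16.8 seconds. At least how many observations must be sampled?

For a mean, the margin of error is E = z·σ/√n, so n = (zσ/E)².
At 96% confidence, z = 2.054.
n = (2.054 × 16.8 / 5.13)² = 45.25
Round up: n = 46.

46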